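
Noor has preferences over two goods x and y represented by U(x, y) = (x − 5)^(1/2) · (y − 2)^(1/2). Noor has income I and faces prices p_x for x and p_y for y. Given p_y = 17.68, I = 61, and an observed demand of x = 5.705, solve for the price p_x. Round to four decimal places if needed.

This is Cobb-Douglas in (x−5, y−2): tangency gives 0.5·p_y·(y−2) = 0.5·p_x·(x−5).
After buying the subsistence bundle (5, 2), a share 0.5 of the remaining income goes to x: x* = 5 + 0.5·(I − 5p_x − 2p_y)/p_x.
Set x* = 5.705 in the demand function and solve for p_x: p_x = 4.

p_x = 4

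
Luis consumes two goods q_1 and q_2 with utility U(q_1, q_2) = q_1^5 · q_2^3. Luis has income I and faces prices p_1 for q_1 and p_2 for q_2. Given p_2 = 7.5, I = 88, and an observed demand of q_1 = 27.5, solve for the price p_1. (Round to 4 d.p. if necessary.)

p_1 = 2

MU_q_1/MU_q_2 = (5·q_2)/(3·q_1); tangency sets this equal to p_1/p_2.
Rearranging, p_2·q_2 = (3/5)·p_1·q_1. Substituting into the budget gives p_1·q_1·(1 + (3/5)) = I.
Demand: q_1*(p_1,p_2,I) = 0.625·I/p_1 and q_2* = 0.375·I/p_2.
Set q_1* = 27.5 in the demand function and solve for p_1: p_1 = 2.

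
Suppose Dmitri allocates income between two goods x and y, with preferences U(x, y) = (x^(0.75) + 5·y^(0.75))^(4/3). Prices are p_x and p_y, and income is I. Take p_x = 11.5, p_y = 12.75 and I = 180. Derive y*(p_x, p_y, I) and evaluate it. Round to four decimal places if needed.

y* = 14.0869

MRS = MU_x/MU_y = (1/5)·(y/x)^(0.25). Set equal to p_x/p_y.
Hence y/x = (5·p_x/p_y)^(1/(0.25)), i.e. raised to the 4 power.
With the ratio pinned down, the budget gives x* = I/(p_x + p_y·(y/x)) and y* = (y/x)·x*.
Numerically y/x = 413.647725, so x* = 180/(11.5 + 12.75·413.647725) = 0.0341 and y* = 413.647725·0.0341 = 14.0869.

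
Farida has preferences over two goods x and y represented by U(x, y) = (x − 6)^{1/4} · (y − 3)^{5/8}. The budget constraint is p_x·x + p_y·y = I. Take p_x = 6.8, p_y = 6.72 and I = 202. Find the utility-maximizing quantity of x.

MRS = (2/5)·(y−3)/(x−6). Tangency with p_x/p_y gives y−3 = (5/2)·(p_x/p_y)·(x−6).
Substituting into the budget: x* = 6 + 2/7·(I − 6·p_x − 3·p_y)/p_x, and y* = 3 + 5/7·(…)/p_y.
Discretionary income = 202 − 6·6.8 − 3·6.72 = 141.04; x* = 6 + 2/7·141.04/6.8 = 11.9261.

x* = 11.9261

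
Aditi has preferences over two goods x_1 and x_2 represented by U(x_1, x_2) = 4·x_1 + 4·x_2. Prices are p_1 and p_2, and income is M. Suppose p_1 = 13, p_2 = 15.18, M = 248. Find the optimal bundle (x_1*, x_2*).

x_1* = 19.0769, x_2* = 0

Linear utility — the consumer picks whichever good has higher MU/price: 4/13 = 0.3077 vs 4/15.18 = 0.2635.
x_1 gives more utility per dollar, so spend all income on x_1: x_1* = M/p_1, x_2* = 0.
Numerically: x_1* = 19.0769, x_2* = 0.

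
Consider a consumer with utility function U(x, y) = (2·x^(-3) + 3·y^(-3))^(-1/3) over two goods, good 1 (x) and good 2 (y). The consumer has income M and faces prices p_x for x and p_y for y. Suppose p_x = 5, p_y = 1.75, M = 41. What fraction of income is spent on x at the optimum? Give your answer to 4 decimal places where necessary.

share on x = 0.6651

MRS = MU_x/MU_y = (2/3)·(y/x)^(4). Set equal to p_x/p_y.
Hence y/x = ((3/2)·p_x/p_y)^(1/(4)), i.e. raised to the 0.25 power.
Substitute y = (y/x)·x into the budget: x* = M/(p_x + p_y·(y/x)).
Numerically y/x = 1.438818, so x* = 41/(5 + 1.75·1.438818) = 5.4536 and y* = 1.438818·5.4536 = 7.8468.
Expenditure on x: 5·5.4536 = 27.2681; share = 0.6651.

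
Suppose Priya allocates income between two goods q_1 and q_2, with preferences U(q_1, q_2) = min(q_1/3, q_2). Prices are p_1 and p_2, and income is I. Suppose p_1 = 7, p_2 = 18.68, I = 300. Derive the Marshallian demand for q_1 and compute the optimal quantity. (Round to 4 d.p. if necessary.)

q_1* = 22.6815

Leontief preferences: the optimum is at the kink where q_1/3 = q_2/1, i.e. q_2 = (1/3)·q_1.
Budget: p_1·q_1 + p_2·(1/3)·q_1 = I, so (3·p_1 + p_2)·q_1 = 3·I.
Demand: q_1*(p_1,p_2,I) = 3·I/(3·p_1 + p_2), q_2* = I/(3·p_1 + p_2).
Here 3·7 + 18.68 = 39.68, giving q_1* = 22.6815.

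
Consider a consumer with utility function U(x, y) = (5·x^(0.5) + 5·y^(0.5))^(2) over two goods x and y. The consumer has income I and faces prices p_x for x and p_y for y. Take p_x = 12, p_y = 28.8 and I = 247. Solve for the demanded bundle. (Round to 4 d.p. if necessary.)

From the CES first-order condition, (y/x)^(0.5) = p_x/p_y.
Hence y/x = (p_x/p_y)^(1/(0.5)), i.e. raised to the 2 power.
With the ratio pinned down, the budget gives x* = I/(p_x + p_y·(y/x)) and y* = (y/x)·x*.
Numerically y/x = 0.173611, so x* = 247/(12 + 28.8·0.173611) = 14.5294 and y* = 0.173611·14.5294 = 2.5225.

x* = 14.5294, y* = 2.5225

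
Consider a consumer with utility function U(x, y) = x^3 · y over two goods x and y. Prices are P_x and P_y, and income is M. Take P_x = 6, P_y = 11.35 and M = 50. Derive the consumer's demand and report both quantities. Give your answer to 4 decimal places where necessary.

x* = 6.25, y* = 1.1013

Tangency: MRS = 3·y/x = P_x/P_y.
Rearranging, P_y·y = (1/3)·P_x·x. Substituting into the budget gives P_x·x·(1 + (1/3)) = M.
Demand: x*(P_x,P_y,M) = 0.75·M/P_x and y* = 0.25·M/P_y.
At P_x=6, P_y=11.35, M=50: x* = 0.75·50/6 = 6.25, y* = 1.1013.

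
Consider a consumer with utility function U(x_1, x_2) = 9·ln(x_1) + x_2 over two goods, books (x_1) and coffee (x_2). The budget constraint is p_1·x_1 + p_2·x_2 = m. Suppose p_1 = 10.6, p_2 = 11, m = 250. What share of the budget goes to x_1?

share on x_1 = 0.396

MU_x_1 = 9/x_1, MU_x_2 = 1. Tangency: 9/x_1 = p_1/p_2.
So x_1*(p_1,p_2) = 9·p_2/p_1, independent of income; and x_2* = (m − 9·p_2)/p_2.
At the given prices: x_1* = 9·11/10.6 = 9.3396, and x_2* = 13.7273.
Expenditure on x_1: 10.6·9.3396 = 99; share = 0.396.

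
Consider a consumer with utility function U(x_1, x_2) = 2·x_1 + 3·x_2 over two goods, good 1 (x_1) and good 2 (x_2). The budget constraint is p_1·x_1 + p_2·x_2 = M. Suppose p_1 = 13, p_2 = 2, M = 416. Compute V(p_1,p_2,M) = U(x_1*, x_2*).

Linear utility — the consumer picks whichever good has higher MU/price: 2/13 = 0.1538 vs 3/2 = 1.5.
x_2 gives more utility per dollar, so spend all income on x_2: x_2* = M/p_2, x_1* = 0.
Numerically: x_1* = 0, x_2* = 208.
Utility at the optimum: U(0, 208) = 624.

V = 624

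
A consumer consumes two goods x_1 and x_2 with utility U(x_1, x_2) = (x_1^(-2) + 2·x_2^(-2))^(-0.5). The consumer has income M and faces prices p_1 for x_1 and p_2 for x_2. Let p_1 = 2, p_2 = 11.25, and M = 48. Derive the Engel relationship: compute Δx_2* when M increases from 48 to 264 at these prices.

With the ratio pinned down, the budget gives x_1* = M/(p_1 + p_2·(x_2/x_1)) and x_2* = (x_2/x_1)·x_1*.
Numerically x_2/x_1 = 0.708439, so x_1* = 48/(2 + 11.25·0.708439) = 4.8145 and x_2* = 0.708439·4.8145 = 3.4108.
At M' = 264: x_2* = 18.7592. Change: 18.7592 − 3.4108 = 15.3484.

Δx_2* = 15.3484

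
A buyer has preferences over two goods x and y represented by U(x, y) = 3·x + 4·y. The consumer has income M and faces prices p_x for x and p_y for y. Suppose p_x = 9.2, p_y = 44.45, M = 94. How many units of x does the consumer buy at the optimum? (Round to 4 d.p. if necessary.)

x* = 10.2174

Numerically: x* = 10.2174, y* = 0.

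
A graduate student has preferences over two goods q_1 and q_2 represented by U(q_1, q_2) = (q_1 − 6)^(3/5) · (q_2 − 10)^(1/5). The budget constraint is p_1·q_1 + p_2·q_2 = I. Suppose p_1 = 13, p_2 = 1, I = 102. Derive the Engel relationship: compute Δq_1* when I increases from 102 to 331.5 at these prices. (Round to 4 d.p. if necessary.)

MRS = 3·(q_2−10)/(q_1−6). Tangency with p_1/p_2 gives q_2−10 = (1/3)·(p_1/p_2)·(q_1−6).
Substituting into the budget: q_1* = 6 + 0.75·(I − 6·p_1 − 10·p_2)/p_1, and q_2* = 10 + 0.25·(…)/p_2.
Discretionary income = 102 − 6·13 − 10·1 = 14; q_1* = 6 + 0.75·14/13 = 6.8077.
At I' = 331.5: q_1* = 20.0481. Change: 20.0481 − 6.8077 = 13.2404.

Δq_1* = 13.2404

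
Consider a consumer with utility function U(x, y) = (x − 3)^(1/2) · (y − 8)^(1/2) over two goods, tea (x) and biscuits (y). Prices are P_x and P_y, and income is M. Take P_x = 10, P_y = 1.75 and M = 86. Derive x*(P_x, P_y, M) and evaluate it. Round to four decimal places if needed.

MRS = (y−8)/(x−3). Tangency with P_x/P_y gives y−8 = (P_x/P_y)·(x−3).
Substituting into the budget: x* = 3 + 0.5·(M − 3·P_x − 8·P_y)/P_x, and y* = 8 + 0.5·(…)/P_y.
Discretionary income = 86 − 3·10 − 8·1.75 = 42; x* = 3 + 0.5·42/10 = 5.1.

x* = 5.1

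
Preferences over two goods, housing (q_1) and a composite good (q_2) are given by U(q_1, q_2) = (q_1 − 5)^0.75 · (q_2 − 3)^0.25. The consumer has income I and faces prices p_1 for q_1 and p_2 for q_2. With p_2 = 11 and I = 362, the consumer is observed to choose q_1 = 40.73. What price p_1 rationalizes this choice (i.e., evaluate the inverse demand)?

This is Cobb-Douglas in (q_1−5, q_2−3): tangency gives 0.75·p_2·(q_2−3) = 0.25·p_1·(q_1−5).
Substituting into the budget: q_1* = 5 + 0.75·(I − 5·p_1 − 3·p_2)/p_1, and q_2* = 3 + 0.25·(…)/p_2.
Set q_1* = 40.73 in the demand function and solve for p_1: p_1 = 6.25.

p_1 = 6.25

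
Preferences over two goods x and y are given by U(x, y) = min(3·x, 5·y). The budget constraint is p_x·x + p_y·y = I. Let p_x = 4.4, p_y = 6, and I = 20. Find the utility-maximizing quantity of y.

y* = 1.5

Demand: x*(p_x,p_y,I) = 5·I/(5·p_x + 3·p_y), y* = 3·I/(5·p_x + 3·p_y).
Here 5·4.4 + 3·6 = 40, giving y* = 1.5.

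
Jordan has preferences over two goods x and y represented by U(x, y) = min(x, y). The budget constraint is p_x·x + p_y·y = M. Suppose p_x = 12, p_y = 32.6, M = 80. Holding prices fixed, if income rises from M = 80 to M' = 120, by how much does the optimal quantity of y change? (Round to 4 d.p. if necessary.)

Δy* = 0.8969

With perfect complements, no substitution: consume in ratio x:y = 1:1.
Budget: p_x·x + p_y·x = M, so (p_x + p_y)·x = M.
Demand: x*(p_x,p_y,M) = M/(p_x + p_y), y* = M/(p_x + p_y).
Here 12 + 32.6 = 44.6, giving y* = 1.7937.
At M' = 120: y* = 2.6906. Change: 2.6906 − 1.7937 = 0.8969.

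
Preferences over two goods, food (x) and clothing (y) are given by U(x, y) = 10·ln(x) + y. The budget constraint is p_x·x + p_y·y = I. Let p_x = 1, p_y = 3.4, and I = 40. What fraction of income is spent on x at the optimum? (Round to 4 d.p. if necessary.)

share on x = 0.85

So x*(p_x,p_y) = 10·p_y/p_x, independent of income; and y* = (I − 10·p_y)/p_y.
At the given prices: x* = 10·3.4/1 = 34, and y* = 1.7647.
Expenditure on x: 1·34 = 34; share = 0.85.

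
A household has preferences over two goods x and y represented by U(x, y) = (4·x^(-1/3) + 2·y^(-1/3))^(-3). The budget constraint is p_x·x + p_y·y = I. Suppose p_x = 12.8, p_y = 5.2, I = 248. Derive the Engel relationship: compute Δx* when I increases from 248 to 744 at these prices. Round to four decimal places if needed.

MRS = MU_x/MU_y = 2·(y/x)^(4/3). Set equal to p_x/p_y.
Solve for the ratio: y/x = [(1/2)·p_x/p_y]^(0.75).
Substitute y = (y/x)·x into the budget: x* = I/(p_x + p_y·(y/x)).
Numerically y/x = 1.16851, so x* = 248/(12.8 + 5.2·1.16851) = 13.1382.
At I' = 744: x* = 39.4146. Change: 39.4146 − 13.1382 = 26.2764.

Δx* = 26.2764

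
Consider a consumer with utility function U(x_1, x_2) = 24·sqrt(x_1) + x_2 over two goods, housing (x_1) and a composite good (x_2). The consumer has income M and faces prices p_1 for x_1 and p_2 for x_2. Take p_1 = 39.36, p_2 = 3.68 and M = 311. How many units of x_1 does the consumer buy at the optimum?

x_1* = 1.2588

MU_x_1 = 12/√x_1, MU_x_2 = 1. Tangency: 12/√x_1 = p_1/p_2.
Solve: √x_1 = 12·p_2/p_1, so x_1*(p_1,p_2) = (12·p_2/p_1)², and x_2* = (M − p_1·x_1*)/p_2.
Plugging in: x_1* = (12·3.68/39.36)² = 1.2588.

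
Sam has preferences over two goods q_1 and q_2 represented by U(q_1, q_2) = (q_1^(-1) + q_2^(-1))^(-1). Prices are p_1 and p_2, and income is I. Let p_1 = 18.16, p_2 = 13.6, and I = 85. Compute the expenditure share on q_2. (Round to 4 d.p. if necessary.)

MRS = MU_q_1/MU_q_2 = (q_2/q_1)^(2). Set equal to p_1/p_2.
Hence q_2/q_1 = (p_1/p_2)^(1/(2)), i.e. raised to the 0.5 power.
With the ratio pinned down, the budget gives q_1* = I/(p_1 + p_2·(q_2/q_1)) and q_2* = (q_2/q_1)·q_1*.
Numerically q_2/q_1 = 1.155549, so q_1* = 85/(18.16 + 13.6·1.155549) = 2.5092 and q_2* = 1.155549·2.5092 = 2.8995.
Expenditure on q_2: 13.6·2.8995 = 39.4331; share = 0.4639.

share on q_2 = 0.4639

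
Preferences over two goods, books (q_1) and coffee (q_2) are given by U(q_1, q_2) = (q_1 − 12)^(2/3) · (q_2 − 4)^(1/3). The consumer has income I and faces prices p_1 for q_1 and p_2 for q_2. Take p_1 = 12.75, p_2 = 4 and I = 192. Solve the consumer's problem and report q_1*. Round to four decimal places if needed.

q_1* = 13.2026

Let q_1' = q_1−12, q_2' = q_2−4. MRS = 2·q_2'/q_1' = p_1/p_2.
After buying the subsistence bundle (12, 4), a share 2/3 of the remaining income goes to q_1: q_1* = 12 + 2/3·(I − 12p_1 − 4p_2)/p_1.
Discretionary income = 192 − 12·12.75 − 4·4 = 23; q_1* = 12 + 2/3·23/12.75 = 13.2026.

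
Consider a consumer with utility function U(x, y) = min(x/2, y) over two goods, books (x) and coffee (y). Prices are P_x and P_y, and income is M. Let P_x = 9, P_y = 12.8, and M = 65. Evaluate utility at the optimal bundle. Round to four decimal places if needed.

V = 2.1104

Leontief preferences: the optimum is at the kink where x/2 = y/1, i.e. y = (1/2)·x.
Budget: P_x·x + P_y·(1/2)·x = M, so (2·P_x + P_y)·x = 2·M.
Demand: x*(P_x,P_y,M) = 2·M/(2·P_x + P_y), y* = M/(2·P_x + P_y).
Here 2·9 + 12.8 = 30.8, giving x* = 4.2208 and y* = 2.1104.
Utility at the optimum: U(4.2208, 2.1104) = 2.1104.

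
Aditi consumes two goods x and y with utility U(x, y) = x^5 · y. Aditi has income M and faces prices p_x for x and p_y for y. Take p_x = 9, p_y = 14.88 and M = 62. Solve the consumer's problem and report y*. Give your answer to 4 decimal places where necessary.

Tangency: MRS = 5·y/x = p_x/p_y.
Rearranging, p_y·y = (1/5)·p_x·x. Substituting into the budget gives p_x·x·(1 + (1/5)) = M.
Demand: x*(p_x,p_y,M) = 5/6·M/p_x and y* = 1/6·M/p_y.
At p_x=9, p_y=14.88, M=62: y* = 1/6·62/14.88 = 0.6944.

y* = 0.6944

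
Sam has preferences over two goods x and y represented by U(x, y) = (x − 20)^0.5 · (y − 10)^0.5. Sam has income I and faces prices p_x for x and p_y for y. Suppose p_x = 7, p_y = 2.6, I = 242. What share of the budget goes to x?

MRS = (y−10)/(x−20). Tangency with p_x/p_y gives y−10 = (p_x/p_y)·(x−20).
Substituting into the budget: x* = 20 + 0.5·(I − 20·p_x − 10·p_y)/p_x, and y* = 10 + 0.5·(…)/p_y.
Discretionary income = 242 − 20·7 − 10·2.6 = 76; x* = 20 + 0.5·76/7 = 25.4286; y* = 10 + 0.5·76/2.6 = 24.6154.
Expenditure on x: 7·25.4286 = 178; share = 0.7355.

share on x = 0.7355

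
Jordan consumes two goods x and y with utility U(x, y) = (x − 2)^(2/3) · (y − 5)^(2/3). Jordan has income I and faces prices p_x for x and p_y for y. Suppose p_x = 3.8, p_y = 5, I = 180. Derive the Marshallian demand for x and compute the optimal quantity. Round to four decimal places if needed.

Discretionary income = 180 − 2·3.8 − 5·5 = 147.4; x* = 2 + 0.5·147.4/3.8 = 21.3947.

x* = 21.3947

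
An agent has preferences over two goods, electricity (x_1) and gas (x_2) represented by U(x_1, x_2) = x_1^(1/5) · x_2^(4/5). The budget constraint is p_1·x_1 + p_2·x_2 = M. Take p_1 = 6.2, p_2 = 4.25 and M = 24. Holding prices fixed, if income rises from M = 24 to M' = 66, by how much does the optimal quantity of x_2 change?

Δx_2* = 7.9059

MU_x_1/MU_x_2 = (0.2·x_2)/(0.8·x_1); tangency sets this equal to p_1/p_2.
So 0.2·p_2·x_2 = 0.8·p_1·x_1; combined with the budget, a share 0.2 of income goes to x_1.
Demand: x_1*(p_1,p_2,M) = 0.2·M/p_1 and x_2* = 0.8·M/p_2.
At p_1=6.2, p_2=4.25, M=24: x_2* = 0.8·24/4.25 = 4.5176.
At M' = 66: x_2* = 12.4235. Change: 12.4235 − 4.5176 = 7.9059.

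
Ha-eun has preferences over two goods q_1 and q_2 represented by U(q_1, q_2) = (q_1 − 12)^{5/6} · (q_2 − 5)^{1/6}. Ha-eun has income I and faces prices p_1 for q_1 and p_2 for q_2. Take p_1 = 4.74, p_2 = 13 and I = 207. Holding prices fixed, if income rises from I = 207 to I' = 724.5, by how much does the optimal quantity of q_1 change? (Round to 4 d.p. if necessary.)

Δq_1* = 90.981

MRS = 5·(q_2−5)/(q_1−12). Tangency with p_1/p_2 gives q_2−5 = (1/5)·(p_1/p_2)·(q_1−12).
After buying the subsistence bundle (12, 5), a share 5/6 of the remaining income goes to q_1: q_1* = 12 + 5/6·(I − 12p_1 − 5p_2)/p_1.
Discretionary income = 207 − 12·4.74 − 5·13 = 85.12; q_1* = 12 + 5/6·85.12/4.74 = 26.9648.
At I' = 724.5: q_1* = 117.9459. Change: 117.9459 − 26.9648 = 90.981.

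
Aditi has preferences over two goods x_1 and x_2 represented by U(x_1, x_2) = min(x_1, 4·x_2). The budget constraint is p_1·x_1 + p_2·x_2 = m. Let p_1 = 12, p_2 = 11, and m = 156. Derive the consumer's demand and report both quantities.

With perfect complements, no substitution: consume in ratio x_1:x_2 = 4:1.
Budget: p_1·x_1 + p_2·(1/4)·x_1 = m, so (4·p_1 + p_2)·x_1 = 4·m.
Demand: x_1*(p_1,p_2,m) = 4·m/(4·p_1 + p_2), x_2* = m/(4·p_1 + p_2).
Here 4·12 + 11 = 59, giving x_1* = 10.5763 and x_2* = 2.6441.

x_1* = 10.5763, x_2* = 2.6441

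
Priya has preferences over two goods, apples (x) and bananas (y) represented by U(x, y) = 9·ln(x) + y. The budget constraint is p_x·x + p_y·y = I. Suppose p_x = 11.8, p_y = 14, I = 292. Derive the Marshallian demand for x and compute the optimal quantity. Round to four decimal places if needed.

x* = 10.678

Set MRS = p_x/p_y: (9/x)/1 = p_x/p_y.
So x*(p_x,p_y) = 9·p_y/p_x, independent of income; and y* = (I − 9·p_y)/p_y.
At the given prices: x* = 9·14/11.8 = 10.678.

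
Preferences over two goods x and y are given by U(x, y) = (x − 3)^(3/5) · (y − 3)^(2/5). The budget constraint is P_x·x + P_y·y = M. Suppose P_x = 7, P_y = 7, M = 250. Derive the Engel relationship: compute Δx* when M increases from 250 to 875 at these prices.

Let x' = x−3, y' = y−3. MRS = (3/2)·y'/x' = P_x/P_y.
Substituting into the budget: x* = 3 + 0.6·(M − 3·P_x − 3·P_y)/P_x, and y* = 3 + 0.4·(…)/P_y.
Discretionary income = 250 − 3·7 − 3·7 = 208; x* = 3 + 0.6·208/7 = 20.8286.
At M' = 875: x* = 74.4. Change: 74.4 − 20.8286 = 53.5714.

Δx* = 53.5714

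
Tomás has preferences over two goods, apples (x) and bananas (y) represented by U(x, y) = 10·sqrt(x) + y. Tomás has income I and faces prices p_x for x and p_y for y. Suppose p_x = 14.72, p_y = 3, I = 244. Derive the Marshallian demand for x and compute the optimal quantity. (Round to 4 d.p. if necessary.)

x* = 1.0384

Set MRS = p_x/p_y: 5·x^(−1/2) = p_x/p_y.
Thus x* = (5·p_y/p_x)² — independent of I — with the rest of income spent on y.
Plugging in: x* = (5·3/14.72)² = 1.0384.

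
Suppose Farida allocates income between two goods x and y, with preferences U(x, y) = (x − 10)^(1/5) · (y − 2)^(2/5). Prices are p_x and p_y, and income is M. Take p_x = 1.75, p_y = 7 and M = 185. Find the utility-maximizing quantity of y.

y* = 16.619

MRS = (1/2)·(y−2)/(x−10). Tangency with p_x/p_y gives y−2 = 2·(p_x/p_y)·(x−10).
Substituting into the budget: x* = 10 + 1/3·(M − 10·p_x − 2·p_y)/p_x, and y* = 2 + 2/3·(…)/p_y.
Discretionary income = 185 − 10·1.75 − 2·7 = 153.5; y* = 2 + 2/3·153.5/7 = 16.619.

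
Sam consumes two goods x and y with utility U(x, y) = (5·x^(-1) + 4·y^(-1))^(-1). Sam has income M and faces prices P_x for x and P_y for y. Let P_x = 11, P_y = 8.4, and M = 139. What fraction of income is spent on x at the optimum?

MU_x ∝ 5·x^(-2), MU_y ∝ 4·y^(-2), so MRS = (5/4)·(y/x)^(2) = P_x/P_y.
Solve for the ratio: y/x = [(4/5)·P_x/P_y]^(0.5).
Substitute y = (y/x)·x into the budget: x* = M/(P_x + P_y·(y/x)).
Numerically y/x = 1.023533, so x* = 139/(11 + 8.4·1.023533) = 7.0927 and y* = 1.023533·7.0927 = 7.2596.
Expenditure on x: 11·7.0927 = 78.0195; share = 0.5613.

share on x = 0.5613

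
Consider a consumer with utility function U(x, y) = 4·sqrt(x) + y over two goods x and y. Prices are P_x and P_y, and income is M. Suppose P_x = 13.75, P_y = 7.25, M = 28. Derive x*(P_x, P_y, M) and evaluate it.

MU_x = 2/√x, MU_y = 1. Tangency: 2/√x = P_x/P_y.
Solve: √x = 2·P_y/P_x, so x*(P_x,P_y) = (2·P_y/P_x)², and y* = (M − P_x·x*)/P_y.
Plugging in: x* = (2·7.25/13.75)² = 1.1121.

x* = 1.1121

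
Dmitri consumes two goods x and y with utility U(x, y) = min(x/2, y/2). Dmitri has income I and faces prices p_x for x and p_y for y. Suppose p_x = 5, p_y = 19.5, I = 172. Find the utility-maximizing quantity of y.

y* = 7.0204

With perfect complements, no substitution: consume in ratio x:y = 2:2.
Budget: p_x·x + p_y·x = I, so (2·p_x + 2·p_y)·x = 2·I.
Demand: x*(p_x,p_y,I) = 2·I/(2·p_x + 2·p_y), y* = 2·I/(2·p_x + 2·p_y).
Here 2·5 + 2·19.5 = 49, giving y* = 7.0204.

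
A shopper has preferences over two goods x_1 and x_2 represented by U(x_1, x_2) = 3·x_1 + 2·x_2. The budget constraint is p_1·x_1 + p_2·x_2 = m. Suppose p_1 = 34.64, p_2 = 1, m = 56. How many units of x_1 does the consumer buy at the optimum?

x_1* = 0

Linear utility — the consumer picks whichever good has higher MU/price: 3/34.64 = 0.0866 vs 2/1 = 2.
x_2 gives more utility per dollar, so spend all income on x_2: x_2* = m/p_2, x_1* = 0.
Numerically: x_1* = 0, x_2* = 56.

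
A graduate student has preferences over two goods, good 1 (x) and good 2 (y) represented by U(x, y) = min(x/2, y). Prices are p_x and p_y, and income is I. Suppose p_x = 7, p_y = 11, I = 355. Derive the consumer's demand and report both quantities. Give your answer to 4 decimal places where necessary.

x* = 28.4, y* = 14.2

With perfect complements, no substitution: consume in ratio x:y = 2:1.
Budget: p_x·x + p_y·(1/2)·x = I, so (2·p_x + p_y)·x = 2·I.
Demand: x*(p_x,p_y,I) = 2·I/(2·p_x + p_y), y* = I/(2·p_x + p_y).
Here 2·7 + 11 = 25, giving x* = 28.4 and y* = 14.2.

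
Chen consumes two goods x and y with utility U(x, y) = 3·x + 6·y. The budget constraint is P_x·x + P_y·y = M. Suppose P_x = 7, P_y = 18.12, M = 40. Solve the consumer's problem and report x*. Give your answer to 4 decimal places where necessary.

Linear utility — the consumer picks whichever good has higher MU/price: 3/7 = 0.4286 vs 6/18.12 = 0.3311.
x gives more utility per dollar, so spend all income on x: x* = M/P_x, y* = 0.
Numerically: x* = 5.7143, y* = 0.

x* = 5.7143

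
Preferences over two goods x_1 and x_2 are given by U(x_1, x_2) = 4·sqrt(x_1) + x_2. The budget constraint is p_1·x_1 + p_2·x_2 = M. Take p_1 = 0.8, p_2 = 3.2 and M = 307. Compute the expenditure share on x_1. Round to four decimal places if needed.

Utility is quasi-linear in x_2; the FOC for x_1 is 2/√x_1 = p_1/p_2.
Solve: √x_1 = 2·p_2/p_1, so x_1*(p_1,p_2) = (2·p_2/p_1)², and x_2* = (M − p_1·x_1*)/p_2.
Plugging in: x_1* = (2·3.2/0.8)² = 64, x_2* = 79.9375.
Expenditure on x_1: 0.8·64 = 51.2; share = 0.1668.

share on x_1 = 0.1668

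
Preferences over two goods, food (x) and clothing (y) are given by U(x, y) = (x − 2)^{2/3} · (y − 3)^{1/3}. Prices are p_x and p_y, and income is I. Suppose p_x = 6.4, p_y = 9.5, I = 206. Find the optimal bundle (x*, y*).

x* = 19.1562, y* = 8.7789

Let x' = x−2, y' = y−3. MRS = 2·y'/x' = p_x/p_y.
After buying the subsistence bundle (2, 3), a share 2/3 of the remaining income goes to x: x* = 2 + 2/3·(I − 2p_x − 3p_y)/p_x.
Discretionary income = 206 − 2·6.4 − 3·9.5 = 164.7; x* = 2 + 2/3·164.7/6.4 = 19.1562; y* = 3 + 1/3·164.7/9.5 = 8.7789.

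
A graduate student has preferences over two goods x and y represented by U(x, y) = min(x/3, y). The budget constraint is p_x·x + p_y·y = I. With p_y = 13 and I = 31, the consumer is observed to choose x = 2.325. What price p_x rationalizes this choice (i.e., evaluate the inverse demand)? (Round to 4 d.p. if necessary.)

p_x = 9

Leontief preferences: the optimum is at the kink where x/3 = y/1, i.e. y = (1/3)·x.
Budget: p_x·x + p_y·(1/3)·x = I, so (3·p_x + p_y)·x = 3·I.
Demand: x*(p_x,p_y,I) = 3·I/(3·p_x + p_y), y* = I/(3·p_x + p_y).
Set x* = 2.325 in the demand function and solve for p_x: p_x = 9.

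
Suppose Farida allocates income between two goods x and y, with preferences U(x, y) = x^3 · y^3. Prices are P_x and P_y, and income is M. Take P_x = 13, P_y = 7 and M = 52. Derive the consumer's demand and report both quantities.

x* = 2, y* = 3.7143

The MRS is y/x. Set MRS = P_x/P_y.
Rearranging, P_y·y = P_x·x. Substituting into the budget gives P_x·x·(1 + 1) = M.
Demand: x*(P_x,P_y,M) = 0.5·M/P_x and y* = 0.5·M/P_y.
At P_x=13, P_y=7, M=52: x* = 0.5·52/13 = 2, y* = 3.7143.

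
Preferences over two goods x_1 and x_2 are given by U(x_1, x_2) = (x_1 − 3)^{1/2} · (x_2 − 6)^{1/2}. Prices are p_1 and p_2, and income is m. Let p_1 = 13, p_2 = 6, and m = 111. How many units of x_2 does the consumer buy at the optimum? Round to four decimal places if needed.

x_2* = 9

This is Cobb-Douglas in (x_1−3, x_2−6): tangency gives 0.5·p_2·(x_2−6) = 0.5·p_1·(x_1−3).
Substituting into the budget: x_1* = 3 + 0.5·(m − 3·p_1 − 6·p_2)/p_1, and x_2* = 6 + 0.5·(…)/p_2.
Discretionary income = 111 − 3·13 − 6·6 = 36; x_2* = 6 + 0.5·36/6 = 9.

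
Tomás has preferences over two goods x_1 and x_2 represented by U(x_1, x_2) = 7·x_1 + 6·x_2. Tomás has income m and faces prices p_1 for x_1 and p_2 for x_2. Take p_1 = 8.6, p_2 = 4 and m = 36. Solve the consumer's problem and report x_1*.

Perfect substitutes: compare marginal utility per dollar. 7/p_1 vs 6/p_2 → 0.814 vs 1.5.
x_2 gives more utility per dollar, so spend all income on x_2: x_2* = m/p_2, x_1* = 0.
Numerically: x_1* = 0, x_2* = 9.

x_1* = 0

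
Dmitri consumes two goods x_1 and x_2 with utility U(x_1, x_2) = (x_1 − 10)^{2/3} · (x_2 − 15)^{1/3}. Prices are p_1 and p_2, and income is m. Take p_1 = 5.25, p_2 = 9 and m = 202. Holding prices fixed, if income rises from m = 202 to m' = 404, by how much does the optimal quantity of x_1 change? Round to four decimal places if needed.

Discretionary income = 202 − 10·5.25 − 15·9 = 14.5; x_1* = 10 + 2/3·14.5/5.25 = 11.8413.
At m' = 404: x_1* = 37.4921. Change: 37.4921 − 11.8413 = 25.6508.

Δx_1* = 25.6508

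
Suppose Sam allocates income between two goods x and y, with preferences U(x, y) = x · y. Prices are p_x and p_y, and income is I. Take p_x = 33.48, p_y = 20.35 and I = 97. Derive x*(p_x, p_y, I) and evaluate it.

x* = 1.4486

MU_x/MU_y = (y)/(x); tangency sets this equal to p_x/p_y.
So p_y·y = p_x·x; combined with the budget, a share 0.5 of income goes to x.
Demand: x*(p_x,p_y,I) = 0.5·I/p_x and y* = 0.5·I/p_y.
At p_x=33.48, p_y=20.35, I=97: x* = 0.5·97/33.48 = 1.4486.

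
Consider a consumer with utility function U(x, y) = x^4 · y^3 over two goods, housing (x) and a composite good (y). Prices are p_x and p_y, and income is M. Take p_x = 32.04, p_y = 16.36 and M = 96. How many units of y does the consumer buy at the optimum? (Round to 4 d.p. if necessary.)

y* = 2.5148

Demand: x*(p_x,p_y,M) = 4/7·M/p_x and y* = 3/7·M/p_y.
At p_x=32.04, p_y=16.36, M=96: y* = 3/7·96/16.36 = 2.5148.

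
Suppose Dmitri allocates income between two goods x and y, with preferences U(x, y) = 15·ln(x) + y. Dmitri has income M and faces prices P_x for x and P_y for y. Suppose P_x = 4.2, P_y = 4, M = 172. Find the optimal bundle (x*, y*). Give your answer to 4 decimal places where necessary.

So x*(P_x,P_y) = 15·P_y/P_x, independent of income; and y* = (M − 15·P_y)/P_y.
At the given prices: x* = 15·4/4.2 = 14.2857, and y* = 28.

x* = 14.2857, y* = 28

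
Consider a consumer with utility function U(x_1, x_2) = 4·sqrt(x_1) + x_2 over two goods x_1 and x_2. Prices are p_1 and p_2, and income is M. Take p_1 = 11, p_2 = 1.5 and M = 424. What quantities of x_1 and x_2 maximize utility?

MU_x_1 = 2/√x_1, MU_x_2 = 1. Tangency: 2/√x_1 = p_1/p_2.
Solve: √x_1 = 2·p_2/p_1, so x_1*(p_1,p_2) = (2·p_2/p_1)², and x_2* = (M − p_1·x_1*)/p_2.
Plugging in: x_1* = (2·1.5/11)² = 0.0744, x_2* = 282.1212.

x_1* = 0.0744, x_2* = 282.1212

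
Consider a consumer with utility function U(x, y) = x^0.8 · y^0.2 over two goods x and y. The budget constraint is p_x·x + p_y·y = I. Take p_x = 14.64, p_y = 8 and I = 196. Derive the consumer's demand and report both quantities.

MU_x/MU_y = (0.8·y)/(0.2·x); tangency sets this equal to p_x/p_y.
Rearranging, p_y·y = (1/4)·p_x·x. Substituting into the budget gives p_x·x·(1 + (1/4)) = I.
Demand: x*(p_x,p_y,I) = 0.8·I/p_x and y* = 0.2·I/p_y.
At p_x=14.64, p_y=8, I=196: x* = 0.8·196/14.64 = 10.7104, y* = 4.9.

x* = 10.7104, y* = 4.9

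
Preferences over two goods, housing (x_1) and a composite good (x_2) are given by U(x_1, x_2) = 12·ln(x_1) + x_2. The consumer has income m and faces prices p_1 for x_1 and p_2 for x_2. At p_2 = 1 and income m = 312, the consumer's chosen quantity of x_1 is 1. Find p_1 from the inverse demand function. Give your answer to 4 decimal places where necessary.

p_1 = 12

MU_x_1 = 12/x_1, MU_x_2 = 1. Tangency: 12/x_1 = p_1/p_2.
So x_1*(p_1,p_2) = 12·p_2/p_1, independent of income; and x_2* = (m − 12·p_2)/p_2.
Set x_1* = 1 in the demand function and solve for p_1: p_1 = 12.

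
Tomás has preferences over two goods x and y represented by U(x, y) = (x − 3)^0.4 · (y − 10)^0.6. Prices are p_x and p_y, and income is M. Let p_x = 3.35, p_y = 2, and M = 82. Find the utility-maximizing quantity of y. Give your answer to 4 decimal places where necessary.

Discretionary income = 82 − 3·3.35 − 10·2 = 51.95; y* = 10 + 0.6·51.95/2 = 25.585.

y* = 25.585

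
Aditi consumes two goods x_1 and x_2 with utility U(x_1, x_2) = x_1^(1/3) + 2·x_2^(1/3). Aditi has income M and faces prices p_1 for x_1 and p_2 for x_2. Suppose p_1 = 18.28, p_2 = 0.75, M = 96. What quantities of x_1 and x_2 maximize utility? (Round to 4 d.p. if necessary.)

x_1* = 0.351, x_2* = 119.446

With the ratio pinned down, the budget gives x_1* = M/(p_1 + p_2·(x_2/x_1)) and x_2* = (x_2/x_1)·x_1*.
Numerically x_2/x_1 = 340.343441, so x_1* = 96/(18.28 + 0.75·340.343441) = 0.351 and x_2* = 340.343441·0.351 = 119.446.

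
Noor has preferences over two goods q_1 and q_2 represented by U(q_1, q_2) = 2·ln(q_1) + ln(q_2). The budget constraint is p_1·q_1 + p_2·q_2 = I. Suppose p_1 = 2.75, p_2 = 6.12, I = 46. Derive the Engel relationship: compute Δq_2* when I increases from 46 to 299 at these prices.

Demand: q_1*(p_1,p_2,I) = 2/3·I/p_1 and q_2* = 1/3·I/p_2.
At p_1=2.75, p_2=6.12, I=46: q_2* = 1/3·46/6.12 = 2.5054.
At I' = 299: q_2* = 16.2854. Change: 16.2854 − 2.5054 = 13.78.

Δq_2* = 13.78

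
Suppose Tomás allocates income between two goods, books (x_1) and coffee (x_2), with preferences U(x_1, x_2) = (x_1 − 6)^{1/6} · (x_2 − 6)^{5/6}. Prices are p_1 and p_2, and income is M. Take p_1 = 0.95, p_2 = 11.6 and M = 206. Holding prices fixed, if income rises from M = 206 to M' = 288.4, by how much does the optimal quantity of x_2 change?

Δx_2* = 5.9195

After buying the subsistence bundle (6, 6), a share 1/6 of the remaining income goes to x_1: x_1* = 6 + 1/6·(M − 6p_1 − 6p_2)/p_1.
Discretionary income = 206 − 6·0.95 − 6·11.6 = 130.7; x_2* = 6 + 5/6·130.7/11.6 = 15.3894.
At M' = 288.4: x_2* = 21.3089. Change: 21.3089 − 15.3894 = 5.9195.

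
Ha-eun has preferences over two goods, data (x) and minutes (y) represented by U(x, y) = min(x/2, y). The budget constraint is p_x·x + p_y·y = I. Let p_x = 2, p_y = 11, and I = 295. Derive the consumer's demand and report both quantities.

Leontief preferences: the optimum is at the kink where x/2 = y/1, i.e. y = (1/2)·x.
Budget: p_x·x + p_y·(1/2)·x = I, so (2·p_x + p_y)·x = 2·I.
Demand: x*(p_x,p_y,I) = 2·I/(2·p_x + p_y), y* = I/(2·p_x + p_y).
Here 2·2 + 11 = 15, giving x* = 39.3333 and y* = 19.6667.

x* = 39.3333, y* = 19.6667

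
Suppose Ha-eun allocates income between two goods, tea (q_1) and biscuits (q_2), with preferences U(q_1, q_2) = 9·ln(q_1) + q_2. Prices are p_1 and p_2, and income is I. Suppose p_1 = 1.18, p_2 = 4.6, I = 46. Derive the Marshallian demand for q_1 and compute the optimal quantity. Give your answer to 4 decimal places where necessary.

q_1* = 35.0847

MU_q_1 = 9/q_1, MU_q_2 = 1. Tangency: 9/q_1 = p_1/p_2.
So q_1*(p_1,p_2) = 9·p_2/p_1, independent of income; and q_2* = (I − 9·p_2)/p_2.
At the given prices: q_1* = 9·4.6/1.18 = 35.0847.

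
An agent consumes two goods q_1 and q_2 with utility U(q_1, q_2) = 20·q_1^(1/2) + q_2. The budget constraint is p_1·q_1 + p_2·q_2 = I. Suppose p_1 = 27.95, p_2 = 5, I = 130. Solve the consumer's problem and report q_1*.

MU_q_1 = 10/√q_1, MU_q_2 = 1. Tangency: 10/√q_1 = p_1/p_2.
Solve: √q_1 = 10·p_2/p_1, so q_1*(p_1,p_2) = (10·p_2/p_1)², and q_2* = (I − p_1·q_1*)/p_2.
Plugging in: q_1* = (10·5/27.95)² = 3.2002.

q_1* = 3.2002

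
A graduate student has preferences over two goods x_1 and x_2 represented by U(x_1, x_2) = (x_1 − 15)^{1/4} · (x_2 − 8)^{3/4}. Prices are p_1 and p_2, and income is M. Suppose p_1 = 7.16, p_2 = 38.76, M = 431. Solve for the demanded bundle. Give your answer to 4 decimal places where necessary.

x_1* = 15.4721, x_2* = 8.2616

Let x_1' = x_1−15, x_2' = x_2−8. MRS = (1/3)·x_2'/x_1' = p_1/p_2.
Substituting into the budget: x_1* = 15 + 0.25·(M − 15·p_1 − 8·p_2)/p_1, and x_2* = 8 + 0.75·(…)/p_2.
Discretionary income = 431 − 15·7.16 − 8·38.76 = 13.52; x_1* = 15 + 0.25·13.52/7.16 = 15.4721; x_2* = 8 + 0.75·13.52/38.76 = 8.2616.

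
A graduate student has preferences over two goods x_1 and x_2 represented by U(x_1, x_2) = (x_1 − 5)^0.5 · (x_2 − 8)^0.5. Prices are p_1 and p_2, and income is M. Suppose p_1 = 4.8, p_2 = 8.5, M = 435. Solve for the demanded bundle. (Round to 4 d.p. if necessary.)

x_1* = 40.7292, x_2* = 28.1765

MRS = (x_2−8)/(x_1−5). Tangency with p_1/p_2 gives x_2−8 = (p_1/p_2)·(x_1−5).
After buying the subsistence bundle (5, 8), a share 0.5 of the remaining income goes to x_1: x_1* = 5 + 0.5·(M − 5p_1 − 8p_2)/p_1.
Discretionary income = 435 − 5·4.8 − 8·8.5 = 343; x_1* = 5 + 0.5·343/4.8 = 40.7292; x_2* = 8 + 0.5·343/8.5 = 28.1765.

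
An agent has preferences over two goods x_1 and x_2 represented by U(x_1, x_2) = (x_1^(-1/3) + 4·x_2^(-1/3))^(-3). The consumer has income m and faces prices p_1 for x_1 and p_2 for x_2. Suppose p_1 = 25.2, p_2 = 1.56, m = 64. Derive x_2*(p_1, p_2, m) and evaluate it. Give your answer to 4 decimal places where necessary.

x_2* = 24.0084

MRS = MU_x_1/MU_x_2 = (1/4)·(x_2/x_1)^(4/3). Set equal to p_1/p_2.
Hence x_2/x_1 = (4·p_1/p_2)^(1/(4/3)), i.e. raised to the 0.75 power.
Substitute x_2 = (x_2/x_1)·x_1 into the budget: x_1* = m/(p_1 + p_2·(x_2/x_1)).
Numerically x_2/x_1 = 22.7904, so x_1* = 64/(25.2 + 1.56·22.7904) = 1.0534 and x_2* = 22.7904·1.0534 = 24.0084.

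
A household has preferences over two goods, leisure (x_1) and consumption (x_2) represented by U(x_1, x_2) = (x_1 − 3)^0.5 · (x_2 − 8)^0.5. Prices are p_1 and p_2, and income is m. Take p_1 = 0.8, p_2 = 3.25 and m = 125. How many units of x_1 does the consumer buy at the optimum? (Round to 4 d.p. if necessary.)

x_1* = 63.375

Substituting into the budget: x_1* = 3 + 0.5·(m − 3·p_1 − 8·p_2)/p_1, and x_2* = 8 + 0.5·(…)/p_2.
Discretionary income = 125 − 3·0.8 − 8·3.25 = 96.6; x_1* = 3 + 0.5·96.6/0.8 = 63.375.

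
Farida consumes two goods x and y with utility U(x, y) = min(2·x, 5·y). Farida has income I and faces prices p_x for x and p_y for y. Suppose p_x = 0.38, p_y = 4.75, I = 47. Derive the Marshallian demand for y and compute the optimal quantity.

With perfect complements, no substitution: consume in ratio x:y = 5:2.
Budget: p_x·x + p_y·(2/5)·x = I, so (5·p_x + 2·p_y)·x = 5·I.
Demand: x*(p_x,p_y,I) = 5·I/(5·p_x + 2·p_y), y* = 2·I/(5·p_x + 2·p_y).
Here 5·0.38 + 2·4.75 = 11.4, giving y* = 8.2456.

y* = 8.2456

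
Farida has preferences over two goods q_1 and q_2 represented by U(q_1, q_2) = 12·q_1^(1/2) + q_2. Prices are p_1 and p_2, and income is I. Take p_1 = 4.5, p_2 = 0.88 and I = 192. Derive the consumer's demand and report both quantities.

Utility is quasi-linear in q_2; the FOC for q_1 is 6/√q_1 = p_1/p_2.
Solve: √q_1 = 6·p_2/p_1, so q_1*(p_1,p_2) = (6·p_2/p_1)², and q_2* = (I − p_1·q_1*)/p_2.
Plugging in: q_1* = (6·0.88/4.5)² = 1.3767, q_2* = 211.1418.

q_1* = 1.3767, q_2* = 211.1418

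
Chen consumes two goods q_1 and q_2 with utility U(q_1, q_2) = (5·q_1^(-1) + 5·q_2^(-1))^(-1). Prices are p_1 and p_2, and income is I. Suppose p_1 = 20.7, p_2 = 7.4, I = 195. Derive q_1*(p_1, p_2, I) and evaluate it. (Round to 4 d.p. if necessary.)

q_1* = 5.8954

From the CES first-order condition, (q_2/q_1)^(2) = p_1/p_2.
Hence q_2/q_1 = (p_1/p_2)^(1/(2)), i.e. raised to the 0.5 power.
With the ratio pinned down, the budget gives q_1* = I/(p_1 + p_2·(q_2/q_1)) and q_2* = (q_2/q_1)·q_1*.
Numerically q_2/q_1 = 1.672512, so q_1* = 195/(20.7 + 7.4·1.672512) = 5.8954.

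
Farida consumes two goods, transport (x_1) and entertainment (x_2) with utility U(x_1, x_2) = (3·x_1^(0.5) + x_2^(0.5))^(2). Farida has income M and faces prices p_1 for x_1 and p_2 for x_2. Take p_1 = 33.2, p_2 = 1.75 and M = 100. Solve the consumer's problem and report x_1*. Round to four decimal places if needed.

MRS = MU_x_1/MU_x_2 = 3·(x_2/x_1)^(0.5). Set equal to p_1/p_2.
Hence x_2/x_1 = ((1/3)·p_1/p_2)^(1/(0.5)), i.e. raised to the 2 power.
With the ratio pinned down, the budget gives x_1* = M/(p_1 + p_2·(x_2/x_1)) and x_2* = (x_2/x_1)·x_1*.
Numerically x_2/x_1 = 39.990567, so x_1* = 100/(33.2 + 1.75·39.990567) = 0.9691.

x_1* = 0.9691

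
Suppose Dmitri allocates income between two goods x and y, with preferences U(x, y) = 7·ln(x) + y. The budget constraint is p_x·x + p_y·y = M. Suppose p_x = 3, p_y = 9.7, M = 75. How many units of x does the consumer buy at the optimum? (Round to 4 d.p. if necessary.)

x* = 22.6333

MU_x = 7/x, MU_y = 1. Tangency: 7/x = p_x/p_y.
So x*(p_x,p_y) = 7·p_y/p_x, independent of income; and y* = (M − 7·p_y)/p_y.
At the given prices: x* = 7·9.7/3 = 22.6333.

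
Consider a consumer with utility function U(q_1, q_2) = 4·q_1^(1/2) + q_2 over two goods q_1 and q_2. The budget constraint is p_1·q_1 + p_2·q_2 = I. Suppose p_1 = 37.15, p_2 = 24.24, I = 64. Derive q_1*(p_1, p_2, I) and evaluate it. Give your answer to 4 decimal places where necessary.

Set MRS = p_1/p_2: 2·q_1^(−1/2) = p_1/p_2.
Thus q_1* = (2·p_2/p_1)² — independent of I — with the rest of income spent on q_2.
Plugging in: q_1* = (2·24.24/37.15)² = 1.703.

q_1* = 1.703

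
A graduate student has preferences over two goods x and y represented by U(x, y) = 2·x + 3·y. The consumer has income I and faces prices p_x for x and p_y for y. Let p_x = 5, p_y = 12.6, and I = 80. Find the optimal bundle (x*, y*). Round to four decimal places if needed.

Perfect substitutes: compare marginal utility per dollar. 2/p_x vs 3/p_y → 0.4 vs 0.2381.
x gives more utility per dollar, so spend all income on x: x* = I/p_x, y* = 0.
Numerically: x* = 16, y* = 0.

x* = 16, y* = 0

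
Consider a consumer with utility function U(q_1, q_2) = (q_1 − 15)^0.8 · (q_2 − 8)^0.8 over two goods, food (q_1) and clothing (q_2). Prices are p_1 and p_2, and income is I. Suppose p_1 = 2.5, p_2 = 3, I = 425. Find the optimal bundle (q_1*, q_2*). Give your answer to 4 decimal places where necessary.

MRS = (q_2−8)/(q_1−15). Tangency with p_1/p_2 gives q_2−8 = (p_1/p_2)·(q_1−15).
Substituting into the budget: q_1* = 15 + 0.5·(I − 15·p_1 − 8·p_2)/p_1, and q_2* = 8 + 0.5·(…)/p_2.
Discretionary income = 425 − 15·2.5 − 8·3 = 363.5; q_1* = 15 + 0.5·363.5/2.5 = 87.7; q_2* = 8 + 0.5·363.5/3 = 68.5833.

q_1* = 87.7, q_2* = 68.5833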